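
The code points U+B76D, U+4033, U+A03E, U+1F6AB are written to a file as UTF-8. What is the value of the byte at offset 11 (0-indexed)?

U+B76D → 3-byte form EB 9D AD at offsets 0–2.
U+4033 → 3-byte form E4 80 B3 at offsets 3–5.
U+A03E → 3-byte form EA 80 BE at offsets 6–8.
U+1F6AB → 4-byte form F0 9F 9A AB at offsets 9–12.
Offset 11 falls in char 4's range; it's byte 3 of F0 9F 9A AB = 0x9A.

0x9A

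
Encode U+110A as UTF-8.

U+110A = 0x110A = 4362 decimal. In range U+0800–U+FFFF → 3-byte form: 1110xxxx 10xxxxxx 10xxxxxx.
Binary (16 bits): 0001000100001010.
Split 4+6+6: 0001 | 000100 | 001010.
Byte 1: 11100001 = 0xE1.
Byte 2: 10000100 = 0x84.
Byte 3: 10001010 = 0x8A.

E1 84 8A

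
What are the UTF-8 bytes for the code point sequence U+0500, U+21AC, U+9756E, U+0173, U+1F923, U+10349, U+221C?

U+0500: 2-byte form → D4 80.
U+21AC: 3-byte form → E2 86 AC.
U+9756E: 4-byte form → F2 97 95 AE.
U+0173: 2-byte form → C5 B3.
U+1F923: 4-byte form → F0 9F A4 A3.
U+10349: 4-byte form → F0 90 8D 89.
U+221C: 3-byte form → E2 88 9C.
Concatenated (22 bytes): D4 80 E2 86 AC F2 97 95 AE C5 B3 F0 9F A4 A3 F0 90 8D 89 E2 88 9C.

D4 80 E2 86 AC F2 97 95 AE C5 B3 F0 9F A4 A3 F0 90 8D 89 E2 88 9C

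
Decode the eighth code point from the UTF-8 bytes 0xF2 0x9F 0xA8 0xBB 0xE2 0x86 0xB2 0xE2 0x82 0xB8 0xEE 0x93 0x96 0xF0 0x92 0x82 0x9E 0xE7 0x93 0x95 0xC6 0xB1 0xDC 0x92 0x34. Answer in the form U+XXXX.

U+0712

Offset 0: leading byte 0xF2 = 11110010 → 4-byte char #1 = F2 9F A8 BB.
Offset 4: leading byte 0xE2 = 11100010 → 3-byte char #2 = E2 86 B2.
Offset 7: leading byte 0xE2 = 11100010 → 3-byte char #3 = E2 82 B8.
Offset 10: leading byte 0xEE = 11101110 → 3-byte char #4 = EE 93 96.
Offset 13: leading byte 0xF0 = 11110000 → 4-byte char #5 = F0 92 82 9E.
Offset 17: leading byte 0xE7 = 11100111 → 3-byte char #6 = E7 93 95.
Offset 20: leading byte 0xC6 = 11000110 → 2-byte char #7 = C6 B1.
Offset 22: leading byte 0xDC = 11011100 → 2-byte char #8 = DC 92.
Leading byte 0xDC = 11011100 matches 110xxxxx → 2-byte sequence.
Byte 1: 0xDC = 11011100, payload 11100 (5 bits).
Byte 2: 0x92 = 10010010 (10xxxxxx ✓), payload 010010.
Concatenate: 11100010010 = 0x712 (11 bits → U+0712).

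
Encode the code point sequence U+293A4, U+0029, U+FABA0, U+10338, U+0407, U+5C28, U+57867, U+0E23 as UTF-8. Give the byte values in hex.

F0 A9 8E A4 29 F3 BA AE A0 F0 90 8C B8 D0 87 E5 B0 A8 F1 97 A1 A7 E0 B8 A3

U+293A4: 4-byte form → F0 A9 8E A4.
U+0029: 1-byte form → 29.
U+FABA0: 4-byte form → F3 BA AE A0.
U+10338: 4-byte form → F0 90 8C B8.
U+0407: 2-byte form → D0 87.
U+5C28: 3-byte form → E5 B0 A8.
U+57867: 4-byte form → F1 97 A1 A7.
U+0E23: 3-byte form → E0 B8 A3.
Concatenated (25 bytes): F0 A9 8E A4 29 F3 BA AE A0 F0 90 8C B8 D0 87 E5 B0 A8 F1 97 A1 A7 E0 B8 A3.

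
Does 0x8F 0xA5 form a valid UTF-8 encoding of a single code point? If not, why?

Byte 0x8F = 10001111 has the form 10xxxxxx — a continuation byte — but there is no preceding leading byte.

invalid (continuation byte with no leading byte)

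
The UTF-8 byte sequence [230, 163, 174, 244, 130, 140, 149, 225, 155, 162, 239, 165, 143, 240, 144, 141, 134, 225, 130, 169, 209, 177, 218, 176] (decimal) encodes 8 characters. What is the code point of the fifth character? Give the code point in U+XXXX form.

U+10346

Offset 0: leading byte 0xE6 = 11100110 → 3-byte char #1 = E6 A3 AE.
Offset 3: leading byte 0xF4 = 11110100 → 4-byte char #2 = F4 82 8C 95.
Offset 7: leading byte 0xE1 = 11100001 → 3-byte char #3 = E1 9B A2.
Offset 10: leading byte 0xEF = 11101111 → 3-byte char #4 = EF A5 8F.
Offset 13: leading byte 0xF0 = 11110000 → 4-byte char #5 = F0 90 8D 86.
Leading byte 0xF0 = 11110000 matches 11110xxx → 4-byte sequence.
Byte 1: 0xF0 = 11110000, payload 000 (3 bits).
Byte 2: 0x90 = 10010000 (10xxxxxx ✓), payload 010000.
Byte 3: 0x8D = 10001101 (10xxxxxx ✓), payload 001101.
Byte 4: 0x86 = 10000110 (10xxxxxx ✓), payload 000110.
Concatenate: 000010000001101000110 = 0x10346 (21 bits → U+10346).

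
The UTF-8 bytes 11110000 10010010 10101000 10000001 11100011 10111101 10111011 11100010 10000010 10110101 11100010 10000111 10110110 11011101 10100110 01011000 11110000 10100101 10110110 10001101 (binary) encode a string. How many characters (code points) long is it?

Byte at offset 0: 0xF0 = 11110000 → 4-byte char (#1). Advance 4.
Byte at offset 4: 0xE3 = 11100011 → 3-byte char (#2). Advance 3.
Byte at offset 7: 0xE2 = 11100010 → 3-byte char (#3). Advance 3.
Byte at offset 10: 0xE2 = 11100010 → 3-byte char (#4). Advance 3.
Byte at offset 13: 0xDD = 11011101 → 2-byte char (#5). Advance 2.
Byte at offset 15: 0x58 = 01011000 → 1-byte char (#6). Advance 1.
Byte at offset 16: 0xF0 = 11110000 → 4-byte char (#7). Advance 4.
Reached end at offset 20 after 7 code points.

7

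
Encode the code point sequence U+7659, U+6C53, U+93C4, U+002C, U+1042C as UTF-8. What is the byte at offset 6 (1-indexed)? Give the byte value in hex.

1-indexed offset 6 is 0-indexed offset 5.
U+7659 → 3-byte form E7 99 99 at offsets 0–2.
U+6C53 → 3-byte form E6 B1 93 at offsets 3–5.
Offset 5 falls in char 2's range; it's byte 3 of E6 B1 93 = 0x93.

0x93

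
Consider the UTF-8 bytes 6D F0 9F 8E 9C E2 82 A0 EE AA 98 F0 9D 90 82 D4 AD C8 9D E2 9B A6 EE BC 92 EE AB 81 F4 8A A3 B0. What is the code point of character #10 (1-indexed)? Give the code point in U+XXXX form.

Offset 0: leading byte 0x6D = 01101101 → 1-byte char #1 = 6D.
Offset 1: leading byte 0xF0 = 11110000 → 4-byte char #2 = F0 9F 8E 9C.
Offset 5: leading byte 0xE2 = 11100010 → 3-byte char #3 = E2 82 A0.
Offset 8: leading byte 0xEE = 11101110 → 3-byte char #4 = EE AA 98.
Offset 11: leading byte 0xF0 = 11110000 → 4-byte char #5 = F0 9D 90 82.
Offset 15: leading byte 0xD4 = 11010100 → 2-byte char #6 = D4 AD.
Offset 17: leading byte 0xC8 = 11001000 → 2-byte char #7 = C8 9D.
Offset 19: leading byte 0xE2 = 11100010 → 3-byte char #8 = E2 9B A6.
Offset 22: leading byte 0xEE = 11101110 → 3-byte char #9 = EE BC 92.
Offset 25: leading byte 0xEE = 11101110 → 3-byte char #10 = EE AB 81.
Leading byte 0xEE = 11101110 matches 1110xxxx → 3-byte sequence.
Byte 1: 0xEE = 11101110, payload 1110 (4 bits).
Byte 2: 0xAB = 10101011 (10xxxxxx ✓), payload 101011.
Byte 3: 0x81 = 10000001 (10xxxxxx ✓), payload 000001.
Concatenate: 1110101011000001 = 0xEAC1 (16 bits → U+EAC1).

U+EAC1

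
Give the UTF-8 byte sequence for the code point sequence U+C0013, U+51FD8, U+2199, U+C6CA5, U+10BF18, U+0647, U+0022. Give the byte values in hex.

F3 80 80 93 F1 91 BF 98 E2 86 99 F3 86 B2 A5 F4 8B BC 98 D9 87 22

U+C0013: 4-byte form → F3 80 80 93.
U+51FD8: 4-byte form → F1 91 BF 98.
U+2199: 3-byte form → E2 86 99.
U+C6CA5: 4-byte form → F3 86 B2 A5.
U+10BF18: 4-byte form → F4 8B BC 98.
U+0647: 2-byte form → D9 87.
U+0022: 1-byte form → 22.
Concatenated (22 bytes): F3 80 80 93 F1 91 BF 98 E2 86 99 F3 86 B2 A5 F4 8B BC 98 D9 87 22.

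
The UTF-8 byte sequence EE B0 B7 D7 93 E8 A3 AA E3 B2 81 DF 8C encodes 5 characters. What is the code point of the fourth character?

U+3C81

Offset 0: leading byte 0xEE = 11101110 → 3-byte char #1 = EE B0 B7.
Offset 3: leading byte 0xD7 = 11010111 → 2-byte char #2 = D7 93.
Offset 5: leading byte 0xE8 = 11101000 → 3-byte char #3 = E8 A3 AA.
Offset 8: leading byte 0xE3 = 11100011 → 3-byte char #4 = E3 B2 81.
Leading byte 0xE3 = 11100011 matches 1110xxxx → 3-byte sequence.
Byte 1: 0xE3 = 11100011, payload 0011 (4 bits).
Byte 2: 0xB2 = 10110010 (10xxxxxx ✓), payload 110010.
Byte 3: 0x81 = 10000001 (10xxxxxx ✓), payload 000001.
Concatenate: 0011110010000001 = 0x3C81 (16 bits → U+3C81).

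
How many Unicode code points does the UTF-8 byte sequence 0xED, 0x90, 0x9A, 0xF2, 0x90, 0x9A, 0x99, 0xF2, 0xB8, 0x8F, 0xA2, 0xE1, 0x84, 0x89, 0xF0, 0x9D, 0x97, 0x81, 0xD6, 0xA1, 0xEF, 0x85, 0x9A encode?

7

Byte at offset 0: 0xED = 11101101 → 3-byte char (#1). Advance 3.
Byte at offset 3: 0xF2 = 11110010 → 4-byte char (#2). Advance 4.
Byte at offset 7: 0xF2 = 11110010 → 4-byte char (#3). Advance 4.
Byte at offset 11: 0xE1 = 11100001 → 3-byte char (#4). Advance 3.
Byte at offset 14: 0xF0 = 11110000 → 4-byte char (#5). Advance 4.
Byte at offset 18: 0xD6 = 11010110 → 2-byte char (#6). Advance 2.
Byte at offset 20: 0xEF = 11101111 → 3-byte char (#7). Advance 3.
Reached end at offset 23 after 7 code points.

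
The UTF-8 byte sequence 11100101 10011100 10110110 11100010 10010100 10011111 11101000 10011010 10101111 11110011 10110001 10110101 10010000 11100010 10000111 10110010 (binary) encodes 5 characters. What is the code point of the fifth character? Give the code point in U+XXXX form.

Offset 0: leading byte 0xE5 = 11100101 → 3-byte char #1 = E5 9C B6.
Offset 3: leading byte 0xE2 = 11100010 → 3-byte char #2 = E2 94 9F.
Offset 6: leading byte 0xE8 = 11101000 → 3-byte char #3 = E8 9A AF.
Offset 9: leading byte 0xF3 = 11110011 → 4-byte char #4 = F3 B1 B5 90.
Offset 13: leading byte 0xE2 = 11100010 → 3-byte char #5 = E2 87 B2.
Leading byte 0xE2 = 11100010 matches 1110xxxx → 3-byte sequence.
Byte 1: 0xE2 = 11100010, payload 0010 (4 bits).
Byte 2: 0x87 = 10000111 (10xxxxxx ✓), payload 000111.
Byte 3: 0xB2 = 10110010 (10xxxxxx ✓), payload 110010.
Concatenate: 0010000111110010 = 0x21F2 (16 bits → U+21F2).

U+21F2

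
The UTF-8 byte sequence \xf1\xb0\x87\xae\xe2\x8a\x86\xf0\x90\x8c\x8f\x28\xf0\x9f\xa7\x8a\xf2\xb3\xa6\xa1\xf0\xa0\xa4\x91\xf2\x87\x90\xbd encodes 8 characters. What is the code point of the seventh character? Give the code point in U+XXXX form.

Offset 0: leading byte 0xF1 = 11110001 → 4-byte char #1 = F1 B0 87 AE.
Offset 4: leading byte 0xE2 = 11100010 → 3-byte char #2 = E2 8A 86.
Offset 7: leading byte 0xF0 = 11110000 → 4-byte char #3 = F0 90 8C 8F.
Offset 11: leading byte 0x28 = 00101000 → 1-byte char #4 = 28.
Offset 12: leading byte 0xF0 = 11110000 → 4-byte char #5 = F0 9F A7 8A.
Offset 16: leading byte 0xF2 = 11110010 → 4-byte char #6 = F2 B3 A6 A1.
Offset 20: leading byte 0xF0 = 11110000 → 4-byte char #7 = F0 A0 A4 91.
Leading byte 0xF0 = 11110000 matches 11110xxx → 4-byte sequence.
Byte 1: 0xF0 = 11110000, payload 000 (3 bits).
Byte 2: 0xA0 = 10100000 (10xxxxxx ✓), payload 100000.
Byte 3: 0xA4 = 10100100 (10xxxxxx ✓), payload 100100.
Byte 4: 0x91 = 10010001 (10xxxxxx ✓), payload 010001.
Concatenate: 000100000100100010001 = 0x20911 (21 bits → U+20911).

U+20911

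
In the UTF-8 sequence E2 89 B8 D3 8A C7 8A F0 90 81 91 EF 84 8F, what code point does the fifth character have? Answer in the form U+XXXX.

Offset 0: leading byte 0xE2 = 11100010 → 3-byte char #1 = E2 89 B8.
Offset 3: leading byte 0xD3 = 11010011 → 2-byte char #2 = D3 8A.
Offset 5: leading byte 0xC7 = 11000111 → 2-byte char #3 = C7 8A.
Offset 7: leading byte 0xF0 = 11110000 → 4-byte char #4 = F0 90 81 91.
Offset 11: leading byte 0xEF = 11101111 → 3-byte char #5 = EF 84 8F.
Leading byte 0xEF = 11101111 matches 1110xxxx → 3-byte sequence.
Byte 1: 0xEF = 11101111, payload 1111 (4 bits).
Byte 2: 0x84 = 10000100 (10xxxxxx ✓), payload 000100.
Byte 3: 0x8F = 10001111 (10xxxxxx ✓), payload 001111.
Concatenate: 1111000100001111 = 0xF10F (16 bits → U+F10F).

U+F10F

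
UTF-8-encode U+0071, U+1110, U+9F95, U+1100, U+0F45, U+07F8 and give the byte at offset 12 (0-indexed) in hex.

U+0071 → 1-byte form 71 at offsets 0–0.
U+1110 → 3-byte form E1 84 90 at offsets 1–3.
U+9F95 → 3-byte form E9 BE 95 at offsets 4–6.
U+1100 → 3-byte form E1 84 80 at offsets 7–9.
U+0F45 → 3-byte form E0 BD 85 at offsets 10–12.
Offset 12 falls in char 5's range; it's byte 3 of E0 BD 85 = 0x85.

0x85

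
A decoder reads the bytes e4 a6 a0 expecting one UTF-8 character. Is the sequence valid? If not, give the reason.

valid

Leading byte 0xE4 = 11100100 → 3-byte form.
Continuation bytes 0xA6=10100110, 0xA0=10100000 all match 10xxxxxx.
Decoded value 0x49A0 is ≥ 0x800 (shortest form) and not a surrogate.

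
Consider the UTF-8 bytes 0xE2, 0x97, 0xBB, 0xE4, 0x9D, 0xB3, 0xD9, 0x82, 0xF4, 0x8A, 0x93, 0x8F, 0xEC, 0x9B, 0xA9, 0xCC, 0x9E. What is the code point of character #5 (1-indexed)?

Offset 0: leading byte 0xE2 = 11100010 → 3-byte char #1 = E2 97 BB.
Offset 3: leading byte 0xE4 = 11100100 → 3-byte char #2 = E4 9D B3.
Offset 6: leading byte 0xD9 = 11011001 → 2-byte char #3 = D9 82.
Offset 8: leading byte 0xF4 = 11110100 → 4-byte char #4 = F4 8A 93 8F.
Offset 12: leading byte 0xEC = 11101100 → 3-byte char #5 = EC 9B A9.
Leading byte 0xEC = 11101100 matches 1110xxxx → 3-byte sequence.
Byte 1: 0xEC = 11101100, payload 1100 (4 bits).
Byte 2: 0x9B = 10011011 (10xxxxxx ✓), payload 011011.
Byte 3: 0xA9 = 10101001 (10xxxxxx ✓), payload 101001.
Concatenate: 1100011011101001 = 0xC6E9 (16 bits → U+C6E9).

U+C6E9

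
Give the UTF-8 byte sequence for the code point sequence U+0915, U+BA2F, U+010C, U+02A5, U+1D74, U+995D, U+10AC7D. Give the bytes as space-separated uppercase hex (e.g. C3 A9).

E0 A4 95 EB A8 AF C4 8C CA A5 E1 B5 B4 E9 A5 9D F4 8A B1 BD

U+0915: 3-byte form → E0 A4 95.
U+BA2F: 3-byte form → EB A8 AF.
U+010C: 2-byte form → C4 8C.
U+02A5: 2-byte form → CA A5.
U+1D74: 3-byte form → E1 B5 B4.
U+995D: 3-byte form → E9 A5 9D.
U+10AC7D: 4-byte form → F4 8A B1 BD.
Concatenated (20 bytes): E0 A4 95 EB A8 AF C4 8C CA A5 E1 B5 B4 E9 A5 9D F4 8A B1 BD.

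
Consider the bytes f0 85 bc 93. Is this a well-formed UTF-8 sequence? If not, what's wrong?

invalid (overlong encoding)

Leading byte 0xF0 = 11110000 → 4-byte form.
Continuation bytes all match 10xxxxxx. Payload decodes to 0x5F13.
But 0x5F13 < 0x10000, the minimum for a 4-byte sequence — this is an overlong encoding.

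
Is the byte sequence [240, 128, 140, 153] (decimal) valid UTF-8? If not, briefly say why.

Leading byte 0xF0 = 11110000 → 4-byte form.
Continuation bytes all match 10xxxxxx. Payload decodes to 0x319.
But 0x319 < 0x10000, the minimum for a 4-byte sequence — this is an overlong encoding.

invalid (overlong encoding)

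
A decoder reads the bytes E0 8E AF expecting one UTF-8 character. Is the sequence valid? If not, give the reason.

Leading byte 0xE0 = 11100000 → 3-byte form.
Continuation bytes all match 10xxxxxx. Payload decodes to 0x3AF.
But 0x3AF < 0x800, the minimum for a 3-byte sequence — this is an overlong encoding.

invalid (overlong encoding)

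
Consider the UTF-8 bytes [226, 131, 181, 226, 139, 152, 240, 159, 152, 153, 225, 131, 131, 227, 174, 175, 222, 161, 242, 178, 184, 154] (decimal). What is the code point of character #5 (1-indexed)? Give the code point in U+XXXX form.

U+3BAF

Offset 0: leading byte 0xE2 = 11100010 → 3-byte char #1 = E2 83 B5.
Offset 3: leading byte 0xE2 = 11100010 → 3-byte char #2 = E2 8B 98.
Offset 6: leading byte 0xF0 = 11110000 → 4-byte char #3 = F0 9F 98 99.
Offset 10: leading byte 0xE1 = 11100001 → 3-byte char #4 = E1 83 83.
Offset 13: leading byte 0xE3 = 11100011 → 3-byte char #5 = E3 AE AF.
Leading byte 0xE3 = 11100011 matches 1110xxxx → 3-byte sequence.
Byte 1: 0xE3 = 11100011, payload 0011 (4 bits).
Byte 2: 0xAE = 10101110 (10xxxxxx ✓), payload 101110.
Byte 3: 0xAF = 10101111 (10xxxxxx ✓), payload 101111.
Concatenate: 0011101110101111 = 0x3BAF (16 bits → U+3BAF).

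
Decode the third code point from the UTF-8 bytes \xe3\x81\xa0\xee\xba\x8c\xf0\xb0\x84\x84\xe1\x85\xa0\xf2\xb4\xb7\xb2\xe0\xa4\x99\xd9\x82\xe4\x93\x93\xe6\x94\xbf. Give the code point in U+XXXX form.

Offset 0: leading byte 0xE3 = 11100011 → 3-byte char #1 = E3 81 A0.
Offset 3: leading byte 0xEE = 11101110 → 3-byte char #2 = EE BA 8C.
Offset 6: leading byte 0xF0 = 11110000 → 4-byte char #3 = F0 B0 84 84.
Leading byte 0xF0 = 11110000 matches 11110xxx → 4-byte sequence.
Byte 1: 0xF0 = 11110000, payload 000 (3 bits).
Byte 2: 0xB0 = 10110000 (10xxxxxx ✓), payload 110000.
Byte 3: 0x84 = 10000100 (10xxxxxx ✓), payload 000100.
Byte 4: 0x84 = 10000100 (10xxxxxx ✓), payload 000100.
Concatenate: 000110000000100000100 = 0x30104 (21 bits → U+30104).

U+30104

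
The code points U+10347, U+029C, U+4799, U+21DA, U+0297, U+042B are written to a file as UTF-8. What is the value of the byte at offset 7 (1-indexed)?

0xE4

1-indexed offset 7 is 0-indexed offset 6.
U+10347 → 4-byte form F0 90 8D 87 at offsets 0–3.
U+029C → 2-byte form CA 9C at offsets 4–5.
U+4799 → 3-byte form E4 9E 99 at offsets 6–8.
Offset 6 falls in char 3's range; it's byte 1 of E4 9E 99 = 0xE4.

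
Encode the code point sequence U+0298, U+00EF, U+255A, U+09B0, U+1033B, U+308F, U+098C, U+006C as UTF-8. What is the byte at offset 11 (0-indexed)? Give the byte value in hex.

U+0298 → 2-byte form CA 98 at offsets 0–1.
U+00EF → 2-byte form C3 AF at offsets 2–3.
U+255A → 3-byte form E2 95 9A at offsets 4–6.
U+09B0 → 3-byte form E0 A6 B0 at offsets 7–9.
U+1033B → 4-byte form F0 90 8C BB at offsets 10–13.
Offset 11 falls in char 5's range; it's byte 2 of F0 90 8C BB = 0x90.

0x90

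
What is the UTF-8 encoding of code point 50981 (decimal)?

U+C725 = 0xC725 = 50981 decimal. In range U+0800–U+FFFF → 3-byte form: 1110xxxx 10xxxxxx 10xxxxxx.
Binary (16 bits): 1100011100100101.
Split 4+6+6: 1100 | 011100 | 100101.
Byte 1: 11101100 = 0xEC.
Byte 2: 10011100 = 0x9C.
Byte 3: 10100101 = 0xA5.

EC 9C A5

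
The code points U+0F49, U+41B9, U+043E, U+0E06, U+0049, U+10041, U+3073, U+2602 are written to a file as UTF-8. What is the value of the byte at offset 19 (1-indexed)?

1-indexed offset 19 is 0-indexed offset 18.
U+0F49 → 3-byte form E0 BD 89 at offsets 0–2.
U+41B9 → 3-byte form E4 86 B9 at offsets 3–5.
U+043E → 2-byte form D0 BE at offsets 6–7.
U+0E06 → 3-byte form E0 B8 86 at offsets 8–10.
U+0049 → 1-byte form 49 at offsets 11–11.
U+10041 → 4-byte form F0 90 81 81 at offsets 12–15.
U+3073 → 3-byte form E3 81 B3 at offsets 16–18.
Offset 18 falls in char 7's range; it's byte 3 of E3 81 B3 = 0xB3.

0xB3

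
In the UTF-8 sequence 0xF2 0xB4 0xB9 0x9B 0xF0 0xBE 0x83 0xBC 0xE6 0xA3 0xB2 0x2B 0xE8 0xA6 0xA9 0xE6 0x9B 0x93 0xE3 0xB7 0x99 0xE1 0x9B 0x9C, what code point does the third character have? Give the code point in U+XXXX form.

Offset 0: leading byte 0xF2 = 11110010 → 4-byte char #1 = F2 B4 B9 9B.
Offset 4: leading byte 0xF0 = 11110000 → 4-byte char #2 = F0 BE 83 BC.
Offset 8: leading byte 0xE6 = 11100110 → 3-byte char #3 = E6 A3 B2.
Leading byte 0xE6 = 11100110 matches 1110xxxx → 3-byte sequence.
Byte 1: 0xE6 = 11100110, payload 0110 (4 bits).
Byte 2: 0xA3 = 10100011 (10xxxxxx ✓), payload 100011.
Byte 3: 0xB2 = 10110010 (10xxxxxx ✓), payload 110010.
Concatenate: 0110100011110010 = 0x68F2 (16 bits → U+68F2).

U+68F2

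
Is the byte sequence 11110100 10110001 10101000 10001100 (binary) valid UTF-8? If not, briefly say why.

Leading byte 0xF4 = 11110100 → 4-byte form.
Payload = 0x131A0C, which exceeds U+10FFFF, the maximum Unicode code point. (Leading bytes F5–FF, or F4 followed by ≥ 0x90, are invalid.)

invalid (encodes a value above U+10FFFF)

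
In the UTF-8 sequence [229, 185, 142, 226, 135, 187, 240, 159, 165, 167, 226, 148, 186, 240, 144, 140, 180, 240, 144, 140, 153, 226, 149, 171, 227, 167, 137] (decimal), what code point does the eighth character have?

Offset 0: leading byte 0xE5 = 11100101 → 3-byte char #1 = E5 B9 8E.
Offset 3: leading byte 0xE2 = 11100010 → 3-byte char #2 = E2 87 BB.
Offset 6: leading byte 0xF0 = 11110000 → 4-byte char #3 = F0 9F A5 A7.
Offset 10: leading byte 0xE2 = 11100010 → 3-byte char #4 = E2 94 BA.
Offset 13: leading byte 0xF0 = 11110000 → 4-byte char #5 = F0 90 8C B4.
Offset 17: leading byte 0xF0 = 11110000 → 4-byte char #6 = F0 90 8C 99.
Offset 21: leading byte 0xE2 = 11100010 → 3-byte char #7 = E2 95 AB.
Offset 24: leading byte 0xE3 = 11100011 → 3-byte char #8 = E3 A7 89.
Leading byte 0xE3 = 11100011 matches 1110xxxx → 3-byte sequence.
Byte 1: 0xE3 = 11100011, payload 0011 (4 bits).
Byte 2: 0xA7 = 10100111 (10xxxxxx ✓), payload 100111.
Byte 3: 0x89 = 10001001 (10xxxxxx ✓), payload 001001.
Concatenate: 0011100111001001 = 0x39C9 (16 bits → U+39C9).

U+39C9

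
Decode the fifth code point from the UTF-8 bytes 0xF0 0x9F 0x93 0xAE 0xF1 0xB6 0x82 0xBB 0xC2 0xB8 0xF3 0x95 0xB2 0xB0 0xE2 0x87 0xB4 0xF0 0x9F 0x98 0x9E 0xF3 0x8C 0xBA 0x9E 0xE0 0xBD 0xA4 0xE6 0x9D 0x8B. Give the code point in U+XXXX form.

Offset 0: leading byte 0xF0 = 11110000 → 4-byte char #1 = F0 9F 93 AE.
Offset 4: leading byte 0xF1 = 11110001 → 4-byte char #2 = F1 B6 82 BB.
Offset 8: leading byte 0xC2 = 11000010 → 2-byte char #3 = C2 B8.
Offset 10: leading byte 0xF3 = 11110011 → 4-byte char #4 = F3 95 B2 B0.
Offset 14: leading byte 0xE2 = 11100010 → 3-byte char #5 = E2 87 B4.
Leading byte 0xE2 = 11100010 matches 1110xxxx → 3-byte sequence.
Byte 1: 0xE2 = 11100010, payload 0010 (4 bits).
Byte 2: 0x87 = 10000111 (10xxxxxx ✓), payload 000111.
Byte 3: 0xB4 = 10110100 (10xxxxxx ✓), payload 110100.
Concatenate: 0010000111110100 = 0x21F4 (16 bits → U+21F4).

U+21F4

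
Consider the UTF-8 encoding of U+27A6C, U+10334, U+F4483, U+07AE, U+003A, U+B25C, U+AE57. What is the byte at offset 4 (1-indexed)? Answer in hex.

0xAC

1-indexed offset 4 is 0-indexed offset 3.
U+27A6C → 4-byte form F0 A7 A9 AC at offsets 0–3.
Offset 3 falls in char 1's range; it's byte 4 of F0 A7 A9 AC = 0xAC.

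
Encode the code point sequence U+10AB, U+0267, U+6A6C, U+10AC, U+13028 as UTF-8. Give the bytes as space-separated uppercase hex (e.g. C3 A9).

E1 82 AB C9 A7 E6 A9 AC E1 82 AC F0 93 80 A8

U+10AB: 3-byte form → E1 82 AB.
U+0267: 2-byte form → C9 A7.
U+6A6C: 3-byte form → E6 A9 AC.
U+10AC: 3-byte form → E1 82 AC.
U+13028: 4-byte form → F0 93 80 A8.
Concatenated (15 bytes): E1 82 AB C9 A7 E6 A9 AC E1 82 AC F0 93 80 A8.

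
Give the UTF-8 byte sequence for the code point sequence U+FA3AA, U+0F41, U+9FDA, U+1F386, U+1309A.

U+FA3AA: 4-byte form → F3 BA 8E AA.
U+0F41: 3-byte form → E0 BD 81.
U+9FDA: 3-byte form → E9 BF 9A.
U+1F386: 4-byte form → F0 9F 8E 86.
U+1309A: 4-byte form → F0 93 82 9A.
Concatenated (18 bytes): F3 BA 8E AA E0 BD 81 E9 BF 9A F0 9F 8E 86 F0 93 82 9A.

F3 BA 8E AA E0 BD 81 E9 BF 9A F0 9F 8E 86 F0 93 82 9A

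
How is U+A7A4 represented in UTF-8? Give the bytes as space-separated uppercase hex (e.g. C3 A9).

EA 9E A4

U+A7A4 = 0xA7A4 = 42916 decimal. In range U+0800–U+FFFF → 3-byte form: 1110xxxx 10xxxxxx 10xxxxxx.
Binary (16 bits): 1010011110100100.
Split 4+6+6: 1010 | 011110 | 100100.
Byte 1: 11101010 = 0xEA.
Byte 2: 10011110 = 0x9E.
Byte 3: 10100100 = 0xA4.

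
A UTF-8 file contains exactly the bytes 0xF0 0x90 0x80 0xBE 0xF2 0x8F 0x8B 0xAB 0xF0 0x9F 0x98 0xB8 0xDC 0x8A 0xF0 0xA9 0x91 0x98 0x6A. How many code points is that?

Byte at offset 0: 0xF0 = 11110000 → 4-byte char (#1). Advance 4.
Byte at offset 4: 0xF2 = 11110010 → 4-byte char (#2). Advance 4.
Byte at offset 8: 0xF0 = 11110000 → 4-byte char (#3). Advance 4.
Byte at offset 12: 0xDC = 11011100 → 2-byte char (#4). Advance 2.
Byte at offset 14: 0xF0 = 11110000 → 4-byte char (#5). Advance 4.
Byte at offset 18: 0x6A = 01101010 → 1-byte char (#6). Advance 1.
Reached end at offset 19 after 6 code points.

6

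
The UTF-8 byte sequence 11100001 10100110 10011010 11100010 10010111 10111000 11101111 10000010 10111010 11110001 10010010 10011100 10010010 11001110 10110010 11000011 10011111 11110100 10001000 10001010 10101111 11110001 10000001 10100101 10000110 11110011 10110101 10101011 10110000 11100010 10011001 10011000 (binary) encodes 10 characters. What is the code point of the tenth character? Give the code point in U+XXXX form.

U+2658

Offset 0: leading byte 0xE1 = 11100001 → 3-byte char #1 = E1 A6 9A.
Offset 3: leading byte 0xE2 = 11100010 → 3-byte char #2 = E2 97 B8.
Offset 6: leading byte 0xEF = 11101111 → 3-byte char #3 = EF 82 BA.
Offset 9: leading byte 0xF1 = 11110001 → 4-byte char #4 = F1 92 9C 92.
Offset 13: leading byte 0xCE = 11001110 → 2-byte char #5 = CE B2.
Offset 15: leading byte 0xC3 = 11000011 → 2-byte char #6 = C3 9F.
Offset 17: leading byte 0xF4 = 11110100 → 4-byte char #7 = F4 88 8A AF.
Offset 21: leading byte 0xF1 = 11110001 → 4-byte char #8 = F1 81 A5 86.
Offset 25: leading byte 0xF3 = 11110011 → 4-byte char #9 = F3 B5 AB B0.
Offset 29: leading byte 0xE2 = 11100010 → 3-byte char #10 = E2 99 98.
Leading byte 0xE2 = 11100010 matches 1110xxxx → 3-byte sequence.
Byte 1: 0xE2 = 11100010, payload 0010 (4 bits).
Byte 2: 0x99 = 10011001 (10xxxxxx ✓), payload 011001.
Byte 3: 0x98 = 10011000 (10xxxxxx ✓), payload 011000.
Concatenate: 0010011001011000 = 0x2658 (16 bits → U+2658).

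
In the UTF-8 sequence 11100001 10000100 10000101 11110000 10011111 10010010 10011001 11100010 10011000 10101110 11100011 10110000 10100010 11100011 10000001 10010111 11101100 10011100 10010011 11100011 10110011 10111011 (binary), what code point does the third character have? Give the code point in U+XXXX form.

Offset 0: leading byte 0xE1 = 11100001 → 3-byte char #1 = E1 84 85.
Offset 3: leading byte 0xF0 = 11110000 → 4-byte char #2 = F0 9F 92 99.
Offset 7: leading byte 0xE2 = 11100010 → 3-byte char #3 = E2 98 AE.
Leading byte 0xE2 = 11100010 matches 1110xxxx → 3-byte sequence.
Byte 1: 0xE2 = 11100010, payload 0010 (4 bits).
Byte 2: 0x98 = 10011000 (10xxxxxx ✓), payload 011000.
Byte 3: 0xAE = 10101110 (10xxxxxx ✓), payload 101110.
Concatenate: 0010011000101110 = 0x262E (16 bits → U+262E).

U+262E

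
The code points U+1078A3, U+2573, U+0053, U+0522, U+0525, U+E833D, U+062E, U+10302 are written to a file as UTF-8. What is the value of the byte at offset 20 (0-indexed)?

U+1078A3 → 4-byte form F4 87 A2 A3 at offsets 0–3.
U+2573 → 3-byte form E2 95 B3 at offsets 4–6.
U+0053 → 1-byte form 53 at offsets 7–7.
U+0522 → 2-byte form D4 A2 at offsets 8–9.
U+0525 → 2-byte form D4 A5 at offsets 10–11.
U+E833D → 4-byte form F3 A8 8C BD at offsets 12–15.
U+062E → 2-byte form D8 AE at offsets 16–17.
U+10302 → 4-byte form F0 90 8C 82 at offsets 18–21.
Offset 20 falls in char 8's range; it's byte 3 of F0 90 8C 82 = 0x8C.

0x8C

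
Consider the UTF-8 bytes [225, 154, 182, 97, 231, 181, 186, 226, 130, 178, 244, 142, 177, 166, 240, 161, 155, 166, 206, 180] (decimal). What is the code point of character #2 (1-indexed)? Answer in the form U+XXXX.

Offset 0: leading byte 0xE1 = 11100001 → 3-byte char #1 = E1 9A B6.
Offset 3: leading byte 0x61 = 01100001 → 1-byte char #2 = 61.
Leading byte 0x61 = 01100001 matches 0xxxxxxx → 1-byte sequence.
Byte 1: 0x61 = 01100001, payload 1100001 (7 bits).
Concatenate: 1100001 = 0x61 (7 bits → U+0061).

U+0061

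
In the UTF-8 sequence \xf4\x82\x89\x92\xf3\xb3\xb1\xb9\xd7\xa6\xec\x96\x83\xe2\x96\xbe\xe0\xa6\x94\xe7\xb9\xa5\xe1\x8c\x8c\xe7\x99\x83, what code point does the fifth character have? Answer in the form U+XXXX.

U+25BE

Offset 0: leading byte 0xF4 = 11110100 → 4-byte char #1 = F4 82 89 92.
Offset 4: leading byte 0xF3 = 11110011 → 4-byte char #2 = F3 B3 B1 B9.
Offset 8: leading byte 0xD7 = 11010111 → 2-byte char #3 = D7 A6.
Offset 10: leading byte 0xEC = 11101100 → 3-byte char #4 = EC 96 83.
Offset 13: leading byte 0xE2 = 11100010 → 3-byte char #5 = E2 96 BE.
Leading byte 0xE2 = 11100010 matches 1110xxxx → 3-byte sequence.
Byte 1: 0xE2 = 11100010, payload 0010 (4 bits).
Byte 2: 0x96 = 10010110 (10xxxxxx ✓), payload 010110.
Byte 3: 0xBE = 10111110 (10xxxxxx ✓), payload 111110.
Concatenate: 0010010110111110 = 0x25BE (16 bits → U+25BE).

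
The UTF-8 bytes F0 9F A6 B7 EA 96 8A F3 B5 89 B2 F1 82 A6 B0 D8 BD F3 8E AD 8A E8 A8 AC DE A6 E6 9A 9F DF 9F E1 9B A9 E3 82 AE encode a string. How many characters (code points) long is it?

12

Byte at offset 0: 0xF0 = 11110000 → 4-byte char (#1). Advance 4.
Byte at offset 4: 0xEA = 11101010 → 3-byte char (#2). Advance 3.
Byte at offset 7: 0xF3 = 11110011 → 4-byte char (#3). Advance 4.
Byte at offset 11: 0xF1 = 11110001 → 4-byte char (#4). Advance 4.
Byte at offset 15: 0xD8 = 11011000 → 2-byte char (#5). Advance 2.
Byte at offset 17: 0xF3 = 11110011 → 4-byte char (#6). Advance 4.
Byte at offset 21: 0xE8 = 11101000 → 3-byte char (#7). Advance 3.
Byte at offset 24: 0xDE = 11011110 → 2-byte char (#8). Advance 2.
Byte at offset 26: 0xE6 = 11100110 → 3-byte char (#9). Advance 3.
Byte at offset 29: 0xDF = 11011111 → 2-byte char (#10). Advance 2.
Byte at offset 31: 0xE1 = 11100001 → 3-byte char (#11). Advance 3.
Byte at offset 34: 0xE3 = 11100011 → 3-byte char (#12). Advance 3.
Reached end at offset 37 after 12 code points.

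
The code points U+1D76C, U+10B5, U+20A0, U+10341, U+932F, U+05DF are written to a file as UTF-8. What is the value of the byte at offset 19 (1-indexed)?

0x9F

1-indexed offset 19 is 0-indexed offset 18.
U+1D76C → 4-byte form F0 9D 9D AC at offsets 0–3.
U+10B5 → 3-byte form E1 82 B5 at offsets 4–6.
U+20A0 → 3-byte form E2 82 A0 at offsets 7–9.
U+10341 → 4-byte form F0 90 8D 81 at offsets 10–13.
U+932F → 3-byte form E9 8C AF at offsets 14–16.
U+05DF → 2-byte form D7 9F at offsets 17–18.
Offset 18 falls in char 6's range; it's byte 2 of D7 9F = 0x9F.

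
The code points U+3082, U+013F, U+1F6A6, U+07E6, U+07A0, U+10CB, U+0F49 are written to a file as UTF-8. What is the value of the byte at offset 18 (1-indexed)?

1-indexed offset 18 is 0-indexed offset 17.
U+3082 → 3-byte form E3 82 82 at offsets 0–2.
U+013F → 2-byte form C4 BF at offsets 3–4.
U+1F6A6 → 4-byte form F0 9F 9A A6 at offsets 5–8.
U+07E6 → 2-byte form DF A6 at offsets 9–10.
U+07A0 → 2-byte form DE A0 at offsets 11–12.
U+10CB → 3-byte form E1 83 8B at offsets 13–15.
U+0F49 → 3-byte form E0 BD 89 at offsets 16–18.
Offset 17 falls in char 7's range; it's byte 2 of E0 BD 89 = 0xBD.

0xBD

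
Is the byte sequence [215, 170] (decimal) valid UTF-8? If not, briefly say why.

Leading byte 0xD7 = 11010111 → 2-byte form.
Continuation bytes 0xAA=10101010 all match 10xxxxxx.
Decoded value 0x5EA is ≥ 0x80 (shortest form) and not a surrogate.

valid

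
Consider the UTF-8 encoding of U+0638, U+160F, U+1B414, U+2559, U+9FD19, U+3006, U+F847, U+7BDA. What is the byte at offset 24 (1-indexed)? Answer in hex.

0xAF

1-indexed offset 24 is 0-indexed offset 23.
U+0638 → 2-byte form D8 B8 at offsets 0–1.
U+160F → 3-byte form E1 98 8F at offsets 2–4.
U+1B414 → 4-byte form F0 9B 90 94 at offsets 5–8.
U+2559 → 3-byte form E2 95 99 at offsets 9–11.
U+9FD19 → 4-byte form F2 9F B4 99 at offsets 12–15.
U+3006 → 3-byte form E3 80 86 at offsets 16–18.
U+F847 → 3-byte form EF A1 87 at offsets 19–21.
U+7BDA → 3-byte form E7 AF 9A at offsets 22–24.
Offset 23 falls in char 8's range; it's byte 2 of E7 AF 9A = 0xAF.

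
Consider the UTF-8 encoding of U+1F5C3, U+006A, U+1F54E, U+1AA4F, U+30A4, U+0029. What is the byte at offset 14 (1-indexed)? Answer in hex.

1-indexed offset 14 is 0-indexed offset 13.
U+1F5C3 → 4-byte form F0 9F 97 83 at offsets 0–3.
U+006A → 1-byte form 6A at offsets 4–4.
U+1F54E → 4-byte form F0 9F 95 8E at offsets 5–8.
U+1AA4F → 4-byte form F0 9A A9 8F at offsets 9–12.
U+30A4 → 3-byte form E3 82 A4 at offsets 13–15.
Offset 13 falls in char 5's range; it's byte 1 of E3 82 A4 = 0xE3.

0xE3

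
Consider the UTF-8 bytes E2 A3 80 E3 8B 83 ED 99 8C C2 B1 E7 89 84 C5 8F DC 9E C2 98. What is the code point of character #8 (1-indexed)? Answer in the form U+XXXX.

U+0098

Offset 0: leading byte 0xE2 = 11100010 → 3-byte char #1 = E2 A3 80.
Offset 3: leading byte 0xE3 = 11100011 → 3-byte char #2 = E3 8B 83.
Offset 6: leading byte 0xED = 11101101 → 3-byte char #3 = ED 99 8C.
Offset 9: leading byte 0xC2 = 11000010 → 2-byte char #4 = C2 B1.
Offset 11: leading byte 0xE7 = 11100111 → 3-byte char #5 = E7 89 84.
Offset 14: leading byte 0xC5 = 11000101 → 2-byte char #6 = C5 8F.
Offset 16: leading byte 0xDC = 11011100 → 2-byte char #7 = DC 9E.
Offset 18: leading byte 0xC2 = 11000010 → 2-byte char #8 = C2 98.
Leading byte 0xC2 = 11000010 matches 110xxxxx → 2-byte sequence.
Byte 1: 0xC2 = 11000010, payload 00010 (5 bits).
Byte 2: 0x98 = 10011000 (10xxxxxx ✓), payload 011000.
Concatenate: 00010011000 = 0x98 (11 bits → U+0098).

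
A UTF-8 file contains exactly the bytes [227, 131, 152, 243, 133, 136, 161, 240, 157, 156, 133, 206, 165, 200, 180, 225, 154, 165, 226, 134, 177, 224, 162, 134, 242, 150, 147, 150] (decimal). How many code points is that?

9

Byte at offset 0: 0xE3 = 11100011 → 3-byte char (#1). Advance 3.
Byte at offset 3: 0xF3 = 11110011 → 4-byte char (#2). Advance 4.
Byte at offset 7: 0xF0 = 11110000 → 4-byte char (#3). Advance 4.
Byte at offset 11: 0xCE = 11001110 → 2-byte char (#4). Advance 2.
Byte at offset 13: 0xC8 = 11001000 → 2-byte char (#5). Advance 2.
Byte at offset 15: 0xE1 = 11100001 → 3-byte char (#6). Advance 3.
Byte at offset 18: 0xE2 = 11100010 → 3-byte char (#7). Advance 3.
Byte at offset 21: 0xE0 = 11100000 → 3-byte char (#8). Advance 3.
Byte at offset 24: 0xF2 = 11110010 → 4-byte char (#9). Advance 4.
Reached end at offset 28 after 9 code points.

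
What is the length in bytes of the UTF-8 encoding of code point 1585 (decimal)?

2

U+0631 = 0x631. UTF-8 uses 1 byte below 0x80, 2 below 0x800, 3 below 0x10000, 4 up to 0x10FFFF. 0x631 is in U+0080–U+07FF → 2 bytes.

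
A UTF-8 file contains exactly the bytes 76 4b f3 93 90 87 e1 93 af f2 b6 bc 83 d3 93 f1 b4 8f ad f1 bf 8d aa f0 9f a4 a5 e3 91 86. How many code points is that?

10

Byte at offset 0: 0x76 = 01110110 → 1-byte char (#1). Advance 1.
Byte at offset 1: 0x4B = 01001011 → 1-byte char (#2). Advance 1.
Byte at offset 2: 0xF3 = 11110011 → 4-byte char (#3). Advance 4.
Byte at offset 6: 0xE1 = 11100001 → 3-byte char (#4). Advance 3.
Byte at offset 9: 0xF2 = 11110010 → 4-byte char (#5). Advance 4.
Byte at offset 13: 0xD3 = 11010011 → 2-byte char (#6). Advance 2.
Byte at offset 15: 0xF1 = 11110001 → 4-byte char (#7). Advance 4.
Byte at offset 19: 0xF1 = 11110001 → 4-byte char (#8). Advance 4.
Byte at offset 23: 0xF0 = 11110000 → 4-byte char (#9). Advance 4.
Byte at offset 27: 0xE3 = 11100011 → 3-byte char (#10). Advance 3.
Reached end at offset 30 after 10 code points.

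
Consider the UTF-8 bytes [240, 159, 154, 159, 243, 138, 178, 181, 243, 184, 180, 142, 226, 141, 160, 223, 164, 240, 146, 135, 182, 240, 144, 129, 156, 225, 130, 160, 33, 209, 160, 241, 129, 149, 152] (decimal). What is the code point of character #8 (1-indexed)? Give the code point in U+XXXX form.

U+10A0

Offset 0: leading byte 0xF0 = 11110000 → 4-byte char #1 = F0 9F 9A 9F.
Offset 4: leading byte 0xF3 = 11110011 → 4-byte char #2 = F3 8A B2 B5.
Offset 8: leading byte 0xF3 = 11110011 → 4-byte char #3 = F3 B8 B4 8E.
Offset 12: leading byte 0xE2 = 11100010 → 3-byte char #4 = E2 8D A0.
Offset 15: leading byte 0xDF = 11011111 → 2-byte char #5 = DF A4.
Offset 17: leading byte 0xF0 = 11110000 → 4-byte char #6 = F0 92 87 B6.
Offset 21: leading byte 0xF0 = 11110000 → 4-byte char #7 = F0 90 81 9C.
Offset 25: leading byte 0xE1 = 11100001 → 3-byte char #8 = E1 82 A0.
Leading byte 0xE1 = 11100001 matches 1110xxxx → 3-byte sequence.
Byte 1: 0xE1 = 11100001, payload 0001 (4 bits).
Byte 2: 0x82 = 10000010 (10xxxxxx ✓), payload 000010.
Byte 3: 0xA0 = 10100000 (10xxxxxx ✓), payload 100000.
Concatenate: 0001000010100000 = 0x10A0 (16 bits → U+10A0).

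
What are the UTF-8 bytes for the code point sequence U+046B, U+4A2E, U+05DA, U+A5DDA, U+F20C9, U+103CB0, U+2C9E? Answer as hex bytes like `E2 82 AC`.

D1 AB E4 A8 AE D7 9A F2 A5 B7 9A F3 B2 83 89 F4 83 B2 B0 E2 B2 9E

U+046B: 2-byte form → D1 AB.
U+4A2E: 3-byte form → E4 A8 AE.
U+05DA: 2-byte form → D7 9A.
U+A5DDA: 4-byte form → F2 A5 B7 9A.
U+F20C9: 4-byte form → F3 B2 83 89.
U+103CB0: 4-byte form → F4 83 B2 B0.
U+2C9E: 3-byte form → E2 B2 9E.
Concatenated (22 bytes): D1 AB E4 A8 AE D7 9A F2 A5 B7 9A F3 B2 83 89 F4 83 B2 B0 E2 B2 9E.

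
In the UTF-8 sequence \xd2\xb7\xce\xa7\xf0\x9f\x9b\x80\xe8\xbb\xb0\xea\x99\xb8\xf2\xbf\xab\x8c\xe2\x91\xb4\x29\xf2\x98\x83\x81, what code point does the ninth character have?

U+980C1

Offset 0: leading byte 0xD2 = 11010010 → 2-byte char #1 = D2 B7.
Offset 2: leading byte 0xCE = 11001110 → 2-byte char #2 = CE A7.
Offset 4: leading byte 0xF0 = 11110000 → 4-byte char #3 = F0 9F 9B 80.
Offset 8: leading byte 0xE8 = 11101000 → 3-byte char #4 = E8 BB B0.
Offset 11: leading byte 0xEA = 11101010 → 3-byte char #5 = EA 99 B8.
Offset 14: leading byte 0xF2 = 11110010 → 4-byte char #6 = F2 BF AB 8C.
Offset 18: leading byte 0xE2 = 11100010 → 3-byte char #7 = E2 91 B4.
Offset 21: leading byte 0x29 = 00101001 → 1-byte char #8 = 29.
Offset 22: leading byte 0xF2 = 11110010 → 4-byte char #9 = F2 98 83 81.
Leading byte 0xF2 = 11110010 matches 11110xxx → 4-byte sequence.
Byte 1: 0xF2 = 11110010, payload 010 (3 bits).
Byte 2: 0x98 = 10011000 (10xxxxxx ✓), payload 011000.
Byte 3: 0x83 = 10000011 (10xxxxxx ✓), payload 000011.
Byte 4: 0x81 = 10000001 (10xxxxxx ✓), payload 000001.
Concatenate: 010011000000011000001 = 0x980C1 (21 bits → U+980C1).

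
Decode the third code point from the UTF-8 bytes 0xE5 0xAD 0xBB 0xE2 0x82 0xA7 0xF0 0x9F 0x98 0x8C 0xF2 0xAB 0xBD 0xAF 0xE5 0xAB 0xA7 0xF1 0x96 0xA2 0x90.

U+1F60C

Offset 0: leading byte 0xE5 = 11100101 → 3-byte char #1 = E5 AD BB.
Offset 3: leading byte 0xE2 = 11100010 → 3-byte char #2 = E2 82 A7.
Offset 6: leading byte 0xF0 = 11110000 → 4-byte char #3 = F0 9F 98 8C.
Leading byte 0xF0 = 11110000 matches 11110xxx → 4-byte sequence.
Byte 1: 0xF0 = 11110000, payload 000 (3 bits).
Byte 2: 0x9F = 10011111 (10xxxxxx ✓), payload 011111.
Byte 3: 0x98 = 10011000 (10xxxxxx ✓), payload 011000.
Byte 4: 0x8C = 10001100 (10xxxxxx ✓), payload 001100.
Concatenate: 000011111011000001100 = 0x1F60C (21 bits → U+1F60C).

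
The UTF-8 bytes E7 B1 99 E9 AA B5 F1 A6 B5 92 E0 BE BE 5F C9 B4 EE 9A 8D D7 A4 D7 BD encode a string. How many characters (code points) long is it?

9

Byte at offset 0: 0xE7 = 11100111 → 3-byte char (#1). Advance 3.
Byte at offset 3: 0xE9 = 11101001 → 3-byte char (#2). Advance 3.
Byte at offset 6: 0xF1 = 11110001 → 4-byte char (#3). Advance 4.
Byte at offset 10: 0xE0 = 11100000 → 3-byte char (#4). Advance 3.
Byte at offset 13: 0x5F = 01011111 → 1-byte char (#5). Advance 1.
Byte at offset 14: 0xC9 = 11001001 → 2-byte char (#6). Advance 2.
Byte at offset 16: 0xEE = 11101110 → 3-byte char (#7). Advance 3.
Byte at offset 19: 0xD7 = 11010111 → 2-byte char (#8). Advance 2.
Byte at offset 21: 0xD7 = 11010111 → 2-byte char (#9). Advance 2.
Reached end at offset 23 after 9 code points.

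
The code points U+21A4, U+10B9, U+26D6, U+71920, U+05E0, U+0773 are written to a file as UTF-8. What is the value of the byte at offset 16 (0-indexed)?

0xB3

U+21A4 → 3-byte form E2 86 A4 at offsets 0–2.
U+10B9 → 3-byte form E1 82 B9 at offsets 3–5.
U+26D6 → 3-byte form E2 9B 96 at offsets 6–8.
U+71920 → 4-byte form F1 B1 A4 A0 at offsets 9–12.
U+05E0 → 2-byte form D7 A0 at offsets 13–14.
U+0773 → 2-byte form DD B3 at offsets 15–16.
Offset 16 falls in char 6's range; it's byte 2 of DD B3 = 0xB3.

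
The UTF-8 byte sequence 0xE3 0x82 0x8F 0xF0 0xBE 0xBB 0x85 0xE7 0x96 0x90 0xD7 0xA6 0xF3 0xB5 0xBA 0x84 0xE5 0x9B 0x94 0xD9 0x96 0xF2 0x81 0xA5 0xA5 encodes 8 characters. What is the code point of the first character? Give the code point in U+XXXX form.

U+308F

Offset 0: leading byte 0xE3 = 11100011 → 3-byte char #1 = E3 82 8F.
Leading byte 0xE3 = 11100011 matches 1110xxxx → 3-byte sequence.
Byte 1: 0xE3 = 11100011, payload 0011 (4 bits).
Byte 2: 0x82 = 10000010 (10xxxxxx ✓), payload 000010.
Byte 3: 0x8F = 10001111 (10xxxxxx ✓), payload 001111.
Concatenate: 0011000010001111 = 0x308F (16 bits → U+308F).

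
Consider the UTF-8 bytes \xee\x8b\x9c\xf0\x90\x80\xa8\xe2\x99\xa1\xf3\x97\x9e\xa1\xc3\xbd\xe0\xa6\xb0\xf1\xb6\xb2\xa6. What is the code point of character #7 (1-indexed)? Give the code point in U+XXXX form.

Offset 0: leading byte 0xEE = 11101110 → 3-byte char #1 = EE 8B 9C.
Offset 3: leading byte 0xF0 = 11110000 → 4-byte char #2 = F0 90 80 A8.
Offset 7: leading byte 0xE2 = 11100010 → 3-byte char #3 = E2 99 A1.
Offset 10: leading byte 0xF3 = 11110011 → 4-byte char #4 = F3 97 9E A1.
Offset 14: leading byte 0xC3 = 11000011 → 2-byte char #5 = C3 BD.
Offset 16: leading byte 0xE0 = 11100000 → 3-byte char #6 = E0 A6 B0.
Offset 19: leading byte 0xF1 = 11110001 → 4-byte char #7 = F1 B6 B2 A6.
Leading byte 0xF1 = 11110001 matches 11110xxx → 4-byte sequence.
Byte 1: 0xF1 = 11110001, payload 001 (3 bits).
Byte 2: 0xB6 = 10110110 (10xxxxxx ✓), payload 110110.
Byte 3: 0xB2 = 10110010 (10xxxxxx ✓), payload 110010.
Byte 4: 0xA6 = 10100110 (10xxxxxx ✓), payload 100110.
Concatenate: 001110110110010100110 = 0x76CA6 (21 bits → U+76CA6).

U+76CA6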